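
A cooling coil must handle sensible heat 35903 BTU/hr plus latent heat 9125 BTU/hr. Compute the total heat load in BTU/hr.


Qt = 35903 + 9125 = 45028 BTU/hr

45028 BTU/hr


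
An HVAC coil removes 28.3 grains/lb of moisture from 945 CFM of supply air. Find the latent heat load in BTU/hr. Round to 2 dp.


Q = 0.68 * 945 * 28.3 = 18185.58 BTU/hr

18185.58 BTU/hr


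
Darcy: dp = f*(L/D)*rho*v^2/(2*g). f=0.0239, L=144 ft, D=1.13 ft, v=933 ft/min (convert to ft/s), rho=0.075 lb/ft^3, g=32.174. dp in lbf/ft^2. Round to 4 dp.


v_fps = 933/60 = 15.55 ft/s
dp = 0.0239*(144/1.13)*0.075*15.55^2/(2*32.174) = 0.8584 lbf/ft^2

0.8584 lbf/ft^2


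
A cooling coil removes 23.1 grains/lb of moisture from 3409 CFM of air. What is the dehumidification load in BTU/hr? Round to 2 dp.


Q = 0.68 * 3409 * 23.1 = 53548.57 BTU/hr

53548.57 BTU/hr


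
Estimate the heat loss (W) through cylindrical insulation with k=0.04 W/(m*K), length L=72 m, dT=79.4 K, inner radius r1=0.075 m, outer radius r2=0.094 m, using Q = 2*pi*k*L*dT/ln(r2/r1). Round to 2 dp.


Q = 2*pi*0.04*72*79.4/ln(0.094/0.075) = 6362.91 W

6362.91 W


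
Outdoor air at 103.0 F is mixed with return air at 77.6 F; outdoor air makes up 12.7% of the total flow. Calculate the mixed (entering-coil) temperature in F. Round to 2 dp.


T_mix = 77.6 + (12.7/100)*(103.0-77.6) = 80.83 F

80.83 F


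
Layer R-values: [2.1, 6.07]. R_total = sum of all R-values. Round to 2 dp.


R_total = 2.1 + 6.07 = 8.17

8.17


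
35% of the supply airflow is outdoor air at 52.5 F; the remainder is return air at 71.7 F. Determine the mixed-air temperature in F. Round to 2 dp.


T_mix = 0.35*52.5 + 0.65*71.7 = 64.98 F

64.98 F


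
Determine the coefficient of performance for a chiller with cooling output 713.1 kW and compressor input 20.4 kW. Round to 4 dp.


COP = 713.1 / 20.4 = 34.9559

34.9559


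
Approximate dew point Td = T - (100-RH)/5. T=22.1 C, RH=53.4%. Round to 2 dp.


Td = 22.1 - (100-53.4)/5 = 12.78 C

12.78 C


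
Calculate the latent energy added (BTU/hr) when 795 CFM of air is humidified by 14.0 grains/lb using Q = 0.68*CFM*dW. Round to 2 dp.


Q = 0.68 * 795 * 14.0 = 7568.40 BTU/hr

7568.40 BTU/hr


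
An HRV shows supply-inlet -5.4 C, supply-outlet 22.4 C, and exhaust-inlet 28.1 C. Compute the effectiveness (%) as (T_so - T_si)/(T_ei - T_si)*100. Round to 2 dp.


eff = (22.4-(-5.4))/(28.1-(-5.4))*100 = 82.99 %

82.99 %


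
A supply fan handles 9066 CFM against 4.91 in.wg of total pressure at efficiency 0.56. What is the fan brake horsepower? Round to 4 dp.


BHP = 9066 * 4.91 / (6356 * 0.56) = 12.5062 hp

12.5062 hp


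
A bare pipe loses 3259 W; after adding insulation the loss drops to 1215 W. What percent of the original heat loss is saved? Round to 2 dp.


Savings = ((3259-1215)/3259)*100 = 62.72 %

62.72 %


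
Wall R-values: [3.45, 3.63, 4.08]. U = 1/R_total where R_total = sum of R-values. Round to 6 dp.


R_total = 3.45 + 3.63 + 4.08 = 11.16
U = 1/11.16 = 0.089606

0.089606


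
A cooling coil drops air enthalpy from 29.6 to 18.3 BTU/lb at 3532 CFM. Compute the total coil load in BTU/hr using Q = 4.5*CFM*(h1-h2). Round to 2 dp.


Q = 4.5 * 3532 * (29.6 - 18.3) = 179602.20 BTU/hr

179602.20 BTU/hr


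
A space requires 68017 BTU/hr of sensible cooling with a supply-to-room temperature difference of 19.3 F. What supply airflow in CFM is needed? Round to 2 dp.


CFM = 68017 / (1.08 * 19.3) = 3263.15

3263.15 CFM


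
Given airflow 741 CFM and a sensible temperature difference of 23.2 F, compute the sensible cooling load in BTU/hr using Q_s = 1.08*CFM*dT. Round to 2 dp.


Q = 1.08 * 741 * 23.2 = 18566.50 BTU/hr

18566.50 BTU/hr


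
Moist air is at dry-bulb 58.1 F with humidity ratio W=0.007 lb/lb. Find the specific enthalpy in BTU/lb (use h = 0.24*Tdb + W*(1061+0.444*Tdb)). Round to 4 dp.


h = 0.24*58.1 + 0.007*(1061+0.444*58.1) = 21.5516 BTU/lb

21.5516 BTU/lb


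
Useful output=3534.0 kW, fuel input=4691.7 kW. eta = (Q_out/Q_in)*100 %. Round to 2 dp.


eta = (3534.0/4691.7)*100 = 75.32 %

75.32 %


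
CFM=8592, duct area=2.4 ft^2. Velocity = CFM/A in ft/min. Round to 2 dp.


V = 8592 / 2.4 = 3580.00 ft/min

3580.00 ft/min


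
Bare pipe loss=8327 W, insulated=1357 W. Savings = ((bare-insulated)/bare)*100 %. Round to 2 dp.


Savings = ((8327-1357)/8327)*100 = 83.70 %

83.70 %


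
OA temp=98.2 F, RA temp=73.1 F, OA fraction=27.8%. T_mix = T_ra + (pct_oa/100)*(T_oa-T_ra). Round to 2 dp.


T_mix = 73.1 + (27.8/100)*(98.2-73.1) = 80.08 F

80.08 F


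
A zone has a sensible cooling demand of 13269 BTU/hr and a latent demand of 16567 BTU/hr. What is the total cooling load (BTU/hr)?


Qt = 13269 + 16567 = 29836 BTU/hr

29836 BTU/hr


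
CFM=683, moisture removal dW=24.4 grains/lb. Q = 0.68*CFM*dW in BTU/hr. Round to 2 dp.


Q = 0.68 * 683 * 24.4 = 11332.34 BTU/hr

11332.34 BTU/hr


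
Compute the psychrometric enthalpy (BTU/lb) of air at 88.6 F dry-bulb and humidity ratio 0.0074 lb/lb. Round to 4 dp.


h = 0.24*88.6 + 0.0074*(1061+0.444*88.6) = 29.4065 BTU/lb

29.4065 BTU/lb


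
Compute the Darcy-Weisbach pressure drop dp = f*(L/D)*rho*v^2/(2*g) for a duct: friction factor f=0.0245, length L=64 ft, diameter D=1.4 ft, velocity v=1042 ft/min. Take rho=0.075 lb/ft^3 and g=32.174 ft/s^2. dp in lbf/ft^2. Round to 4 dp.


v_fps = 1042/60 = 17.3667 ft/s
dp = 0.0245*(64/1.4)*0.075*17.3667^2/(2*32.174) = 0.3937 lbf/ft^2

0.3937 lbf/ft^2


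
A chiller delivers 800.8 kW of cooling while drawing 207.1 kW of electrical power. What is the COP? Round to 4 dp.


COP = 800.8 / 207.1 = 3.8667

3.8667


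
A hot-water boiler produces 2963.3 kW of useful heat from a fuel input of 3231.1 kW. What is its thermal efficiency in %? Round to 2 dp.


eta = (2963.3/3231.1)*100 = 91.71 %

91.71 %


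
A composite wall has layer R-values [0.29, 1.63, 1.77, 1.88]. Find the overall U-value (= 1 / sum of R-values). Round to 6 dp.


R_total = 0.29 + 1.63 + 1.77 + 1.88 = 5.57
U = 1/5.57 = 0.179533

0.179533


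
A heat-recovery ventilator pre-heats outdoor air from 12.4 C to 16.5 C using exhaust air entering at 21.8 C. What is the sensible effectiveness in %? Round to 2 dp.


eff = (16.5-12.4)/(21.8-12.4)*100 = 43.62 %

43.62 %


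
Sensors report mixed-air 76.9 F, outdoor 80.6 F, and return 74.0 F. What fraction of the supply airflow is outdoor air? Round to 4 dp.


frac = (76.9 - 74.0) / (80.6 - 74.0) = 0.4394

0.4394


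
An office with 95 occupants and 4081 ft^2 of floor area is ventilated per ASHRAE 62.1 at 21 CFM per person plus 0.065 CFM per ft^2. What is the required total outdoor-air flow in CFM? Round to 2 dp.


Total = 95*21 + 4081*0.065 = 2260.27 CFM

2260.27 CFM


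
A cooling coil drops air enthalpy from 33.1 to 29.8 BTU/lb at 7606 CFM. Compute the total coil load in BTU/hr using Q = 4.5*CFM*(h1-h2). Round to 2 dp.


Q = 4.5 * 7606 * (33.1 - 29.8) = 112949.10 BTU/hr

112949.10 BTU/hr


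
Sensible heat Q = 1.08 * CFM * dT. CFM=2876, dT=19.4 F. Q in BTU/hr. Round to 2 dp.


Q = 1.08 * 2876 * 19.4 = 60257.95 BTU/hr

60257.95 BTU/hr


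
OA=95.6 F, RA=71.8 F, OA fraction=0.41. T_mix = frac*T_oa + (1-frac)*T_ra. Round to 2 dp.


T_mix = 0.41*95.6 + 0.59*71.8 = 81.56 F

81.56 F


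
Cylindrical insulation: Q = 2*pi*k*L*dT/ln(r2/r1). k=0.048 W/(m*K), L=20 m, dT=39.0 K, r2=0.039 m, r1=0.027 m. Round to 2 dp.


Q = 2*pi*0.048*20*39.0/ln(0.039/0.027) = 639.72 W

639.72 W


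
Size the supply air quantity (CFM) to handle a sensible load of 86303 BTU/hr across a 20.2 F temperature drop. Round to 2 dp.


CFM = 86303 / (1.08 * 20.2) = 3955.95

3955.95 CFM


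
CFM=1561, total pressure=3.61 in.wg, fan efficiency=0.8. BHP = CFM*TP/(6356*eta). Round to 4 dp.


BHP = 1561 * 3.61 / (6356 * 0.8) = 1.1082 hp

1.1082 hp


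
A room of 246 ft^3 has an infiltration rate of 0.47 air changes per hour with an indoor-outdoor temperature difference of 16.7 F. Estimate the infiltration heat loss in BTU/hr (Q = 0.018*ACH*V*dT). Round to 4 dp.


Q = 0.018 * 0.47 * 246 * 16.7 = 34.7554 BTU/hr

34.7554 BTU/hr


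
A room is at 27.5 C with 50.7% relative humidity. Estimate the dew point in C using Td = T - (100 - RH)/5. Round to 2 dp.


Td = 27.5 - (100-50.7)/5 = 17.64 C

17.64 C


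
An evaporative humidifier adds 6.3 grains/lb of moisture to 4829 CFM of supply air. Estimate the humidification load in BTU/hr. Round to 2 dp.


Q = 0.68 * 4829 * 6.3 = 20687.44 BTU/hr

20687.44 BTU/hr


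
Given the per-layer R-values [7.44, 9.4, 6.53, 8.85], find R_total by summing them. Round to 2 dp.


R_total = 7.44 + 9.4 + 6.53 + 8.85 = 32.22

32.22


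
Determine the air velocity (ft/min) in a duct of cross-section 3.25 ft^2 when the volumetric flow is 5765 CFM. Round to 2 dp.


V = 5765 / 3.25 = 1773.85 ft/min

1773.85 ft/min


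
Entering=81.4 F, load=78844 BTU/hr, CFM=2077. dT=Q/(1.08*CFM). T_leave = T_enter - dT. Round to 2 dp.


dT = 78844/(1.08*2077) = 35.1486
T_leave = 81.4 - 35.1486 = 46.25 F

46.25 F


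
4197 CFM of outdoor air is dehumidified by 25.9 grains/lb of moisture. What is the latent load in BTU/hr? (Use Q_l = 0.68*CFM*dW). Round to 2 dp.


Q = 0.68 * 4197 * 25.9 = 73917.56 BTU/hr

73917.56 BTU/hr


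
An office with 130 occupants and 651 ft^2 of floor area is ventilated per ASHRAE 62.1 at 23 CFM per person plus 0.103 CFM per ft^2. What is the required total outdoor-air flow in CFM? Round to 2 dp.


Total = 130*23 + 651*0.103 = 3057.05 CFM

3057.05 CFM


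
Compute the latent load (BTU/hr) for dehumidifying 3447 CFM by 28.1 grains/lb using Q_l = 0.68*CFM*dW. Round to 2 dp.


Q = 0.68 * 3447 * 28.1 = 65865.28 BTU/hr

65865.28 BTU/hr


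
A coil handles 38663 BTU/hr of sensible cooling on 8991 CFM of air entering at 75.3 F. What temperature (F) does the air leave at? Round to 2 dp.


dT = 38663/(1.08*8991) = 3.9817
T_leave = 75.3 - 3.9817 = 71.32 F

71.32 F


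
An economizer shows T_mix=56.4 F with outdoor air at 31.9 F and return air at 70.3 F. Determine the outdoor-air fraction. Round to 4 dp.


frac = (56.4 - 70.3) / (31.9 - 70.3) = 0.3620

0.3620


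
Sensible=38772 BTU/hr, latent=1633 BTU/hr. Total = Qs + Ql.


Qt = 38772 + 1633 = 40405 BTU/hr

40405 BTU/hr


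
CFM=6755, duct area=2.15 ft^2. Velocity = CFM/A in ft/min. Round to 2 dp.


V = 6755 / 2.15 = 3141.86 ft/min

3141.86 ft/min


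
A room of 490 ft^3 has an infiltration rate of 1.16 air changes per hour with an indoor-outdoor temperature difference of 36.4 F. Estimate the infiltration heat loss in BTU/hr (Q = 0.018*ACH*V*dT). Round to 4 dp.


Q = 0.018 * 1.16 * 490 * 36.4 = 372.4157 BTU/hr

372.4157 BTU/hr


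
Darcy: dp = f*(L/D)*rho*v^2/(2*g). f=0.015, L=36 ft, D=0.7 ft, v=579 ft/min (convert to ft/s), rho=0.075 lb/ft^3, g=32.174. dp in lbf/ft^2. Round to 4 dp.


v_fps = 579/60 = 9.65 ft/s
dp = 0.015*(36/0.7)*0.075*9.65^2/(2*32.174) = 0.0837 lbf/ft^2

0.0837 lbf/ft^2


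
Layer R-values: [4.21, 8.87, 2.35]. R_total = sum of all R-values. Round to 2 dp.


R_total = 4.21 + 8.87 + 2.35 = 15.43

15.43


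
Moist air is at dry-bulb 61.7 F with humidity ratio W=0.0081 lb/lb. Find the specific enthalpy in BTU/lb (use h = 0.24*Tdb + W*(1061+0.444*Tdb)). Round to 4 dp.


h = 0.24*61.7 + 0.0081*(1061+0.444*61.7) = 23.6240 BTU/lb

23.6240 BTU/lb


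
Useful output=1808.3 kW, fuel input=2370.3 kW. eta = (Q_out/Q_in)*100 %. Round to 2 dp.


eta = (1808.3/2370.3)*100 = 76.29 %

76.29 %


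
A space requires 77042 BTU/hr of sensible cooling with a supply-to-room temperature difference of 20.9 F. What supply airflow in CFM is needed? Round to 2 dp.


CFM = 77042 / (1.08 * 20.9) = 3413.17

3413.17 CFM


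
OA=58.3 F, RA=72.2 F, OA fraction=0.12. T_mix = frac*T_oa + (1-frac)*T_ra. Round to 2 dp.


T_mix = 0.12*58.3 + 0.88*72.2 = 70.53 F

70.53 F


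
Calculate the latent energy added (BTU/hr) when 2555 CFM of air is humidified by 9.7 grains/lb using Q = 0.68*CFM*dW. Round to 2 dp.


Q = 0.68 * 2555 * 9.7 = 16852.78 BTU/hr

16852.78 BTU/hr


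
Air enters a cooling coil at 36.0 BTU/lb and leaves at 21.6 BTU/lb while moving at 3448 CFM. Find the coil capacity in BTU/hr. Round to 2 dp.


Q = 4.5 * 3448 * (36.0 - 21.6) = 223430.40 BTU/hr

223430.40 BTU/hr


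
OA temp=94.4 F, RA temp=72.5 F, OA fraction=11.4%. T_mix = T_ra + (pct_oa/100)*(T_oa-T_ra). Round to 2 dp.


T_mix = 72.5 + (11.4/100)*(94.4-72.5) = 75.00 F

75.00 F


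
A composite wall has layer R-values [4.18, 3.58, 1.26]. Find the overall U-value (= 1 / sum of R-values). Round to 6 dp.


R_total = 4.18 + 3.58 + 1.26 = 9.02
U = 1/9.02 = 0.110865

0.110865


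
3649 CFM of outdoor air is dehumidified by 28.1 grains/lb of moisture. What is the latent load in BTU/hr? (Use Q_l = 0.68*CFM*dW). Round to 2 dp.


Q = 0.68 * 3649 * 28.1 = 69725.09 BTU/hr

69725.09 BTU/hr


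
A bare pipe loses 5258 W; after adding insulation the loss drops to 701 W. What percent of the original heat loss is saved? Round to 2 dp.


Savings = ((5258-701)/5258)*100 = 86.67 %

86.67 %


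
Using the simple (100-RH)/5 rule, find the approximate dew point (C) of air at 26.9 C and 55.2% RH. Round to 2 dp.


Td = 26.9 - (100-55.2)/5 = 17.94 C

17.94 C


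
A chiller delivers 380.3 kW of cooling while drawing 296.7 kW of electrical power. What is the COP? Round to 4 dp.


COP = 380.3 / 296.7 = 1.2818

1.2818


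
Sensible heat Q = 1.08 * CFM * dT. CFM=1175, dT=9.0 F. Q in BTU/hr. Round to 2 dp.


Q = 1.08 * 1175 * 9.0 = 11421.00 BTU/hr

11421.00 BTU/hr


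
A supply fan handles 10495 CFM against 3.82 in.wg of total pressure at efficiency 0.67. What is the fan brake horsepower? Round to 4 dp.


BHP = 10495 * 3.82 / (6356 * 0.67) = 9.4143 hp

9.4143 hp


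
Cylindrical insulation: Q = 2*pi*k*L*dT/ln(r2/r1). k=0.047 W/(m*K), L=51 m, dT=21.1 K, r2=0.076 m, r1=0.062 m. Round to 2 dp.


Q = 2*pi*0.047*51*21.1/ln(0.076/0.062) = 1560.83 W

1560.83 W


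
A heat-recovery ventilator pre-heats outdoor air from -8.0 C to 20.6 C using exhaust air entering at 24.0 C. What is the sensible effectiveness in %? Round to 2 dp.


eff = (20.6-(-8.0))/(24.0-(-8.0))*100 = 89.38 %

89.38 %


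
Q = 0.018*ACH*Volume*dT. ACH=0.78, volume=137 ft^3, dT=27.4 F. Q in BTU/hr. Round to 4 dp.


Q = 0.018 * 0.78 * 137 * 27.4 = 52.7034 BTU/hr

52.7034 BTU/hr


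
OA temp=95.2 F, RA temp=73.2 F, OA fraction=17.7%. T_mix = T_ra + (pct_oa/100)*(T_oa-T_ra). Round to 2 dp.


T_mix = 73.2 + (17.7/100)*(95.2-73.2) = 77.09 F

77.09 F


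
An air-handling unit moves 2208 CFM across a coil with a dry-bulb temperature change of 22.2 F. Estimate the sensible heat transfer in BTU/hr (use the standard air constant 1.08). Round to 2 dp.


Q = 1.08 * 2208 * 22.2 = 52939.01 BTU/hr

52939.01 BTU/hr


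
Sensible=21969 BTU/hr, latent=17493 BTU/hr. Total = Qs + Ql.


Qt = 21969 + 17493 = 39462 BTU/hr

39462 BTU/hr


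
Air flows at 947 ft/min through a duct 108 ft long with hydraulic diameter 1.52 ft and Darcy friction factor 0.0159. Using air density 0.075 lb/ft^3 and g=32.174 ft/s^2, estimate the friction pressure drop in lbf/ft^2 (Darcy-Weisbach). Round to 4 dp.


v_fps = 947/60 = 15.7833 ft/s
dp = 0.0159*(108/1.52)*0.075*15.7833^2/(2*32.174) = 0.3280 lbf/ft^2

0.3280 lbf/ft^2


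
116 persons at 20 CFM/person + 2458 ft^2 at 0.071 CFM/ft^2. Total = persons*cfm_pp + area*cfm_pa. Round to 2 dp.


Total = 116*20 + 2458*0.071 = 2494.52 CFM

2494.52 CFM


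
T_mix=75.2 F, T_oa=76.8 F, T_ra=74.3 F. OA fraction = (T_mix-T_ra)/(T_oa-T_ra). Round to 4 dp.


frac = (75.2 - 74.3) / (76.8 - 74.3) = 0.3600

0.3600


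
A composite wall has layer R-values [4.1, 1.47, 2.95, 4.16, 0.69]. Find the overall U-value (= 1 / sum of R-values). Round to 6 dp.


R_total = 4.1 + 1.47 + 2.95 + 4.16 + 0.69 = 13.37
U = 1/13.37 = 0.074794

0.074794


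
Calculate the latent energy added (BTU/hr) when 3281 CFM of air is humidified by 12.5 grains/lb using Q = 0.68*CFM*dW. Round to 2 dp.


Q = 0.68 * 3281 * 12.5 = 27888.50 BTU/hr

27888.50 BTU/hr


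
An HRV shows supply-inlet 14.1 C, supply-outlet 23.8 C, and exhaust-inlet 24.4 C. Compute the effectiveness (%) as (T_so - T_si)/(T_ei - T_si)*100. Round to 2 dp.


eff = (23.8-14.1)/(24.4-14.1)*100 = 94.17 %

94.17 %


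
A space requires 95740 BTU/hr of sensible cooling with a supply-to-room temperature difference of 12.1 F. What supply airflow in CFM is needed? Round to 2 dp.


CFM = 95740 / (1.08 * 12.1) = 7326.29

7326.29 CFM


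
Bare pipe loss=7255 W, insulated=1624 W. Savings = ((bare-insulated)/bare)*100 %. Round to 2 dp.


Savings = ((7255-1624)/7255)*100 = 77.62 %

77.62 %


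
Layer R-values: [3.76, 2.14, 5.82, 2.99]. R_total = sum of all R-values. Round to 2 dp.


R_total = 3.76 + 2.14 + 5.82 + 2.99 = 14.71

14.71


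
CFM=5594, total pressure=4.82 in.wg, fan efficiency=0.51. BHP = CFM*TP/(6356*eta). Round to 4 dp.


BHP = 5594 * 4.82 / (6356 * 0.51) = 8.3179 hp

8.3179 hp


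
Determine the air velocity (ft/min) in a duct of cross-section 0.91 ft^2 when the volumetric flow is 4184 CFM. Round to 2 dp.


V = 4184 / 0.91 = 4597.80 ft/min

4597.80 ft/min


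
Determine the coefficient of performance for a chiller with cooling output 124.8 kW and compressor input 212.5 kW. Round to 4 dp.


COP = 124.8 / 212.5 = 0.5873

0.5873


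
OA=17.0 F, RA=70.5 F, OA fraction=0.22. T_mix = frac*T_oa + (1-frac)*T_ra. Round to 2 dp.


T_mix = 0.22*17.0 + 0.78*70.5 = 58.73 F

58.73 F


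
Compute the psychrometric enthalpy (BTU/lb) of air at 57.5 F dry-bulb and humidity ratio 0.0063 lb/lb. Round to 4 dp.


h = 0.24*57.5 + 0.0063*(1061+0.444*57.5) = 20.6451 BTU/lb

20.6451 BTU/lb


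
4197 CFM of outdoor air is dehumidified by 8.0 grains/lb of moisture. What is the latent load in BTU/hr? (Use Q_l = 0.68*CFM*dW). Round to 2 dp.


Q = 0.68 * 4197 * 8.0 = 22831.68 BTU/hr

22831.68 BTU/hr


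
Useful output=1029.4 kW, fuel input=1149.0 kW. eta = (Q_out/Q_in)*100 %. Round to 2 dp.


eta = (1029.4/1149.0)*100 = 89.59 %

89.59 %


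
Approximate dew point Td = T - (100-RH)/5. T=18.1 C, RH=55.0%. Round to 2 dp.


Td = 18.1 - (100-55.0)/5 = 9.10 C

9.10 C


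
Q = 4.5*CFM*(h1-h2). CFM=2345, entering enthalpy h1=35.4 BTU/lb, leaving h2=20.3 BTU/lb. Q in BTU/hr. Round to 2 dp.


Q = 4.5 * 2345 * (35.4 - 20.3) = 159342.75 BTU/hr

159342.75 BTU/hr


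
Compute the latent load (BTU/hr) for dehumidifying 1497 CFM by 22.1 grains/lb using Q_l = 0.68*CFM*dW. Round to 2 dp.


Q = 0.68 * 1497 * 22.1 = 22496.92 BTU/hr

22496.92 BTU/hr


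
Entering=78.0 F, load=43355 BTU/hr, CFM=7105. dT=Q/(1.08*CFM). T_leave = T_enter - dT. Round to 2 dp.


dT = 43355/(1.08*7105) = 5.6500
T_leave = 78.0 - 5.6500 = 72.35 F

72.35 F


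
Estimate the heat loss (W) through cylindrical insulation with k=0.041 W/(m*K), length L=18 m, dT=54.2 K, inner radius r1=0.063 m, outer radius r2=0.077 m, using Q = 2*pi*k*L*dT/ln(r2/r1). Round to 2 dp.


Q = 2*pi*0.041*18*54.2/ln(0.077/0.063) = 1252.42 W

1252.42 W


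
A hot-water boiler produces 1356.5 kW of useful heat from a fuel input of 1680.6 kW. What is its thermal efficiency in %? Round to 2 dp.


eta = (1356.5/1680.6)*100 = 80.72 %

80.72 %


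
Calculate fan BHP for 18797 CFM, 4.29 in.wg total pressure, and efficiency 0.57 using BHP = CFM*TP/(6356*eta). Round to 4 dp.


BHP = 18797 * 4.29 / (6356 * 0.57) = 22.2580 hp

22.2580 hp


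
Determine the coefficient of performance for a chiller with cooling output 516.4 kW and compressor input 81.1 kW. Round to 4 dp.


COP = 516.4 / 81.1 = 6.3674

6.3674


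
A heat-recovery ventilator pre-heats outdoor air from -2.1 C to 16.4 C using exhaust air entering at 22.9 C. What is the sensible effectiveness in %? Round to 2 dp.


eff = (16.4-(-2.1))/(22.9-(-2.1))*100 = 74.00 %

74.00 %


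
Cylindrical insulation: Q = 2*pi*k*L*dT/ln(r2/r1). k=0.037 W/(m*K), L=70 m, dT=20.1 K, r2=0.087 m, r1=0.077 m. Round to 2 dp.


Q = 2*pi*0.037*70*20.1/ln(0.087/0.077) = 2678.86 W

2678.86 W


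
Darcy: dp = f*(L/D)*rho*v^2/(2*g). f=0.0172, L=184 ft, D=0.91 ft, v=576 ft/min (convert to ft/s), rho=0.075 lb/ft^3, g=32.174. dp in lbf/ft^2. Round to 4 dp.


v_fps = 576/60 = 9.6 ft/s
dp = 0.0172*(184/0.91)*0.075*9.6^2/(2*32.174) = 0.3736 lbf/ft^2

0.3736 lbf/ft^2


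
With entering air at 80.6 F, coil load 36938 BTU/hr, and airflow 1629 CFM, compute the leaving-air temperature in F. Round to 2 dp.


dT = 36938/(1.08*1629) = 20.9956
T_leave = 80.6 - 20.9956 = 59.60 F

59.60 F


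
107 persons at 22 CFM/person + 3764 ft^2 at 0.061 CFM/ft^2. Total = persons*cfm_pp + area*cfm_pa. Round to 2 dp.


Total = 107*22 + 3764*0.061 = 2583.60 CFM

2583.60 CFM


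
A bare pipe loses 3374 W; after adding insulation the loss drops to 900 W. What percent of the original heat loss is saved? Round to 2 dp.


Savings = ((3374-900)/3374)*100 = 73.33 %

73.33 %


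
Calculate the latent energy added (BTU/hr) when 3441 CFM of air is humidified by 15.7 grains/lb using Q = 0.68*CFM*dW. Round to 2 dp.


Q = 0.68 * 3441 * 15.7 = 36736.12 BTU/hr

36736.12 BTU/hr


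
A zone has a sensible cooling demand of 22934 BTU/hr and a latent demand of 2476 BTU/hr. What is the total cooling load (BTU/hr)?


Qt = 22934 + 2476 = 25410 BTU/hr

25410 BTU/hr


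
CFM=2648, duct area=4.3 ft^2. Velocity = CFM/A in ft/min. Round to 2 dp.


V = 2648 / 4.3 = 615.81 ft/min

615.81 ft/min


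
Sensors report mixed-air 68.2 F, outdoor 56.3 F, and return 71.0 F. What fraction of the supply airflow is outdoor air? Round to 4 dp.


frac = (68.2 - 71.0) / (56.3 - 71.0) = 0.1905

0.1905


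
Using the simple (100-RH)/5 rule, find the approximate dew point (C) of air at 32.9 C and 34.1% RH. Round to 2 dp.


Td = 32.9 - (100-34.1)/5 = 19.72 C

19.72 C


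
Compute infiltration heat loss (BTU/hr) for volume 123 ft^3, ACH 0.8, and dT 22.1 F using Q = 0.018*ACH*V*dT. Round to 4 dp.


Q = 0.018 * 0.8 * 123 * 22.1 = 39.1435 BTU/hr

39.1435 BTU/hr


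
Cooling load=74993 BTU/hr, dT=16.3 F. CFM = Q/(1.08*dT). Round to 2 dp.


CFM = 74993 / (1.08 * 16.3) = 4260.00

4260.00 CFM


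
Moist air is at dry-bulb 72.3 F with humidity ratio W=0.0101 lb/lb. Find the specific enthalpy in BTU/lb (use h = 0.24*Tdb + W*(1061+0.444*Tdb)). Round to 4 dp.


h = 0.24*72.3 + 0.0101*(1061+0.444*72.3) = 28.3923 BTU/lb

28.3923 BTU/lb


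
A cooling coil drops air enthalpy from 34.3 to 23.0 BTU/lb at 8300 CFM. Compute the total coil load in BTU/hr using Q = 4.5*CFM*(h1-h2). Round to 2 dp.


Q = 4.5 * 8300 * (34.3 - 23.0) = 422055.00 BTU/hr

422055.00 BTU/hr


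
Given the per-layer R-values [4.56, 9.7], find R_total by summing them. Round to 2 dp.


R_total = 4.56 + 9.7 = 14.26

14.26


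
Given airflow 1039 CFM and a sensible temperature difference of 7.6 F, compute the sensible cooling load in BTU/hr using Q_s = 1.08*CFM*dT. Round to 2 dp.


Q = 1.08 * 1039 * 7.6 = 8528.11 BTU/hr

8528.11 BTU/hr


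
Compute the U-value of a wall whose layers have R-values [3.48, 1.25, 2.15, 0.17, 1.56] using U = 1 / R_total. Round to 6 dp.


R_total = 3.48 + 1.25 + 2.15 + 0.17 + 1.56 = 8.61
U = 1/8.61 = 0.116144

0.116144


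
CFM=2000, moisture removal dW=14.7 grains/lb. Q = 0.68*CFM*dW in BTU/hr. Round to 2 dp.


Q = 0.68 * 2000 * 14.7 = 19992.00 BTU/hr

19992.00 BTU/hr


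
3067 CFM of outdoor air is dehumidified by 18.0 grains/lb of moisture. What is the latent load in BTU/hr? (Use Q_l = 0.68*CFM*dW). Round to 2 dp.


Q = 0.68 * 3067 * 18.0 = 37540.08 BTU/hr

37540.08 BTU/hr


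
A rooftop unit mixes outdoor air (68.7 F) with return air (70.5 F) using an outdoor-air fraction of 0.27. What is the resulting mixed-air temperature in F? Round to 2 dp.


T_mix = 0.27*68.7 + 0.73*70.5 = 70.01 F

70.01 F


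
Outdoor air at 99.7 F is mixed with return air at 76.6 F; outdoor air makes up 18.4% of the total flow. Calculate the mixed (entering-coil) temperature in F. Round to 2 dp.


T_mix = 76.6 + (18.4/100)*(99.7-76.6) = 80.85 F

80.85 F


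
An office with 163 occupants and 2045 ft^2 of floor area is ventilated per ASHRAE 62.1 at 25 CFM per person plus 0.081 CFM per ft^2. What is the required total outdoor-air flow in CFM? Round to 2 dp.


Total = 163*25 + 2045*0.081 = 4240.65 CFM

4240.65 CFM


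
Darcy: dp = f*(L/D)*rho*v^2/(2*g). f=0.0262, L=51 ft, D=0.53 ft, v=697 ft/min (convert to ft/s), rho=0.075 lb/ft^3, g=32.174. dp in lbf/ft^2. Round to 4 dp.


v_fps = 697/60 = 11.6167 ft/s
dp = 0.0262*(51/0.53)*0.075*11.6167^2/(2*32.174) = 0.3965 lbf/ft^2

0.3965 lbf/ft^2


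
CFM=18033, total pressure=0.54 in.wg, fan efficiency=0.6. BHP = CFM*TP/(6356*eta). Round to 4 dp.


BHP = 18033 * 0.54 / (6356 * 0.6) = 2.5534 hp

2.5534 hp


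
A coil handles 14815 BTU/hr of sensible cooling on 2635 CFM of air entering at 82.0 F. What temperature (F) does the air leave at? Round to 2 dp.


dT = 14815/(1.08*2635) = 5.2059
T_leave = 82.0 - 5.2059 = 76.79 F

76.79 F


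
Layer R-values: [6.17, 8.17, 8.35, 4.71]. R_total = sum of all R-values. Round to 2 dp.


R_total = 6.17 + 8.17 + 8.35 + 4.71 = 27.40

27.40


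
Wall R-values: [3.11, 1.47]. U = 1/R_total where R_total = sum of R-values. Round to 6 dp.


R_total = 3.11 + 1.47 = 4.58
U = 1/4.58 = 0.218341

0.218341


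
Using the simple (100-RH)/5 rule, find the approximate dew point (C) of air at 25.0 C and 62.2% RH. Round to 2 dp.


Td = 25.0 - (100-62.2)/5 = 17.44 C

17.44 C


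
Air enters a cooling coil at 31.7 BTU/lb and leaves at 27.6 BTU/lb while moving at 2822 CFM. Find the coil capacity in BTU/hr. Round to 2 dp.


Q = 4.5 * 2822 * (31.7 - 27.6) = 52065.90 BTU/hr

52065.90 BTU/hr


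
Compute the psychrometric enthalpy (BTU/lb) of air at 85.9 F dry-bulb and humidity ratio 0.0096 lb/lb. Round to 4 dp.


h = 0.24*85.9 + 0.0096*(1061+0.444*85.9) = 31.1677 BTU/lb

31.1677 BTU/lb


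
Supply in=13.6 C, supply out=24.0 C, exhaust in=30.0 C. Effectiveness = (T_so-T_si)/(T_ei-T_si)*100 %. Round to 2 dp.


eff = (24.0-13.6)/(30.0-13.6)*100 = 63.41 %

63.41 %


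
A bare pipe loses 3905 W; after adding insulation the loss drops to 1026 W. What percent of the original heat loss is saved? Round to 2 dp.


Savings = ((3905-1026)/3905)*100 = 73.73 %

73.73 %


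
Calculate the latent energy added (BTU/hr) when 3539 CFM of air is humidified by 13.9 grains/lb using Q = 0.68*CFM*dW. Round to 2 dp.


Q = 0.68 * 3539 * 13.9 = 33450.63 BTU/hr

33450.63 BTU/hr


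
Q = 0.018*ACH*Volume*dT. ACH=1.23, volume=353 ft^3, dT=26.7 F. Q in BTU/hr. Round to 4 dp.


Q = 0.018 * 1.23 * 353 * 26.7 = 208.6717 BTU/hr

208.6717 BTU/hr


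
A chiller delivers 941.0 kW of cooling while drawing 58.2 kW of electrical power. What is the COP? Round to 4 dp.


COP = 941.0 / 58.2 = 16.1684

16.1684


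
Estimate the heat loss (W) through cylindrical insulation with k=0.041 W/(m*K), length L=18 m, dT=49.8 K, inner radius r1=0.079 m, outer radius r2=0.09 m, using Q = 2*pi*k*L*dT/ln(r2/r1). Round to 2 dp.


Q = 2*pi*0.041*18*49.8/ln(0.09/0.079) = 1771.39 W

1771.39 W


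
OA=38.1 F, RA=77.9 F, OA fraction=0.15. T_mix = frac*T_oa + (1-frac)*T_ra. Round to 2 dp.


T_mix = 0.15*38.1 + 0.85*77.9 = 71.93 F

71.93 F


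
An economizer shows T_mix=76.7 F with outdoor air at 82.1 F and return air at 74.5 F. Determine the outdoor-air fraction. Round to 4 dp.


frac = (76.7 - 74.5) / (82.1 - 74.5) = 0.2895

0.2895


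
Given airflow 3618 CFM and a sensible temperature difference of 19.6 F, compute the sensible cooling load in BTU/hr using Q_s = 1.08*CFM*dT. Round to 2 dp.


Q = 1.08 * 3618 * 19.6 = 76585.82 BTU/hr

76585.82 BTU/hr


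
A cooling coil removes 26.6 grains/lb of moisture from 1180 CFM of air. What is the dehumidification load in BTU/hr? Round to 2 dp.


Q = 0.68 * 1180 * 26.6 = 21343.84 BTU/hr

21343.84 BTU/hr


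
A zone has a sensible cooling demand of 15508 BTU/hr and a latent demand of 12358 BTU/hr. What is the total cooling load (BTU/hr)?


Qt = 15508 + 12358 = 27866 BTU/hr

27866 BTU/hr


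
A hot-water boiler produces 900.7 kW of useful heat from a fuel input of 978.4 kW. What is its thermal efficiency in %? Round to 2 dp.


eta = (900.7/978.4)*100 = 92.06 %

92.06 %


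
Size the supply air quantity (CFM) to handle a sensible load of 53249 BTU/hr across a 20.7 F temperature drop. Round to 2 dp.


CFM = 53249 / (1.08 * 20.7) = 2381.87

2381.87 CFM


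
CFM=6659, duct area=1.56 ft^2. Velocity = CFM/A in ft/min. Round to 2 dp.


V = 6659 / 1.56 = 4268.59 ft/min

4268.59 ft/min


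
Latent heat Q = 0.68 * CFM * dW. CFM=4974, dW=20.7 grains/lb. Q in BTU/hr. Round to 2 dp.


Q = 0.68 * 4974 * 20.7 = 70014.02 BTU/hr

70014.02 BTU/hr


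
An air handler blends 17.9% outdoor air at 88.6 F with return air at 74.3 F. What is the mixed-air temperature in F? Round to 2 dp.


T_mix = 74.3 + (17.9/100)*(88.6-74.3) = 76.86 F

76.86 F


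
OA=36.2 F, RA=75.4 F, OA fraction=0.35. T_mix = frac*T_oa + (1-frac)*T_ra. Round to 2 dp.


T_mix = 0.35*36.2 + 0.65*75.4 = 61.68 F

61.68 F


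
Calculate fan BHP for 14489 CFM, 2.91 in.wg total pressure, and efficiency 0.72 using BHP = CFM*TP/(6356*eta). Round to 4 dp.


BHP = 14489 * 2.91 / (6356 * 0.72) = 9.2133 hp

9.2133 hp


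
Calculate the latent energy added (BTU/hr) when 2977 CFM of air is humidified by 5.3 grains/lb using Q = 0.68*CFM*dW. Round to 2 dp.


Q = 0.68 * 2977 * 5.3 = 10729.11 BTU/hr

10729.11 BTU/hr


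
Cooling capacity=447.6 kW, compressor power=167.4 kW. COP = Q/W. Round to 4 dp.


COP = 447.6 / 167.4 = 2.6738

2.6738


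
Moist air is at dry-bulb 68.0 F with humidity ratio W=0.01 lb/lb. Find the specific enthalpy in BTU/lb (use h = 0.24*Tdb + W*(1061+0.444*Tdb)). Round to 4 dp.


h = 0.24*68.0 + 0.01*(1061+0.444*68.0) = 27.2319 BTU/lb

27.2319 BTU/lb


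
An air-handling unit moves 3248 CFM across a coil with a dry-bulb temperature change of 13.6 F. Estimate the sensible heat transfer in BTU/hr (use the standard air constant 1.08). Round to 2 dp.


Q = 1.08 * 3248 * 13.6 = 47706.62 BTU/hr

47706.62 BTU/hr


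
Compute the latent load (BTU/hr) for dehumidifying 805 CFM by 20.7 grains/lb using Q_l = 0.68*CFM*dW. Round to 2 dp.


Q = 0.68 * 805 * 20.7 = 11331.18 BTU/hr

11331.18 BTU/hr


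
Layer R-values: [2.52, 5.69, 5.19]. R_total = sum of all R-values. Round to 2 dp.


R_total = 2.52 + 5.69 + 5.19 = 13.40

13.40


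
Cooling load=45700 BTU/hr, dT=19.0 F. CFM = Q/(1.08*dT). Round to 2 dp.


CFM = 45700 / (1.08 * 19.0) = 2227.10

2227.10 CFM


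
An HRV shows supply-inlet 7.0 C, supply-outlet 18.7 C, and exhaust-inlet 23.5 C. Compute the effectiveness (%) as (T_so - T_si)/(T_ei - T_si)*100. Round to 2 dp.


eff = (18.7-7.0)/(23.5-7.0)*100 = 70.91 %

70.91 %


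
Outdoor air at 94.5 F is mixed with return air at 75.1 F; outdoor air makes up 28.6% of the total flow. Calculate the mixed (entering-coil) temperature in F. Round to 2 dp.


T_mix = 75.1 + (28.6/100)*(94.5-75.1) = 80.65 F

80.65 F


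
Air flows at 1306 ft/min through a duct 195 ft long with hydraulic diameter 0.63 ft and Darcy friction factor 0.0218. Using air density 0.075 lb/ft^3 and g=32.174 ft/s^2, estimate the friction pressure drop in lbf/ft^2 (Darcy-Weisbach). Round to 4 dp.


v_fps = 1306/60 = 21.7667 ft/s
dp = 0.0218*(195/0.63)*0.075*21.7667^2/(2*32.174) = 3.7262 lbf/ft^2

3.7262 lbf/ft^2


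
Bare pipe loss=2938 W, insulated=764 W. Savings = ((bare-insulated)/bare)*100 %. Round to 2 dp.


Savings = ((2938-764)/2938)*100 = 74.00 %

74.00 %


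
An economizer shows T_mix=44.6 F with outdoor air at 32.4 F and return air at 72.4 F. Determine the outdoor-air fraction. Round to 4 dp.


frac = (44.6 - 72.4) / (32.4 - 72.4) = 0.6950

0.6950


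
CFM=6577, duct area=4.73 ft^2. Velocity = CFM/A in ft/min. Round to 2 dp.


V = 6577 / 4.73 = 1390.49 ft/min

1390.49 ft/min


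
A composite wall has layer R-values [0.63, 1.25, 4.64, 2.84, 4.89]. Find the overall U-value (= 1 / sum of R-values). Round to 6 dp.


R_total = 0.63 + 1.25 + 4.64 + 2.84 + 4.89 = 14.25
U = 1/14.25 = 0.070175

0.070175


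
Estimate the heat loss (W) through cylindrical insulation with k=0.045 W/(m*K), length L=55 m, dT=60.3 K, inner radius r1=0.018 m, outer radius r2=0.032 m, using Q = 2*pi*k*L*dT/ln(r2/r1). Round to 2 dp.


Q = 2*pi*0.045*55*60.3/ln(0.032/0.018) = 1629.78 W

1629.78 W


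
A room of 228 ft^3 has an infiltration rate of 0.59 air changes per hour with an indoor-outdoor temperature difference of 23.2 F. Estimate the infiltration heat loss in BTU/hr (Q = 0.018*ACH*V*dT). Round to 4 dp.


Q = 0.018 * 0.59 * 228 * 23.2 = 56.1756 BTU/hr

56.1756 BTU/hr


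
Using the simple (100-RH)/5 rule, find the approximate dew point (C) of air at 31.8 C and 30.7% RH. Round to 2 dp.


Td = 31.8 - (100-30.7)/5 = 17.94 C

17.94 C


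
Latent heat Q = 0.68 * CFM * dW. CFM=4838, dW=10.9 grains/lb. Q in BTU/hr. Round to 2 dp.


Q = 0.68 * 4838 * 10.9 = 35859.26 BTU/hr

35859.26 BTU/hr


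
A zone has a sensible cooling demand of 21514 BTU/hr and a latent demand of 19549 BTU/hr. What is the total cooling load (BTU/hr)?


Qt = 21514 + 19549 = 41063 BTU/hr

41063 BTU/hr


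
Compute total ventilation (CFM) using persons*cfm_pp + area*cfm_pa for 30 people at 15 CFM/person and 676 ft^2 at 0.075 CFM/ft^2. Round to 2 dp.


Total = 30*15 + 676*0.075 = 500.70 CFM

500.70 CFM


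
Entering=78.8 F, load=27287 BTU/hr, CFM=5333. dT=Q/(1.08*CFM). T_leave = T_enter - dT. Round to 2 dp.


dT = 27287/(1.08*5333) = 4.7376
T_leave = 78.8 - 4.7376 = 74.06 F

74.06 F


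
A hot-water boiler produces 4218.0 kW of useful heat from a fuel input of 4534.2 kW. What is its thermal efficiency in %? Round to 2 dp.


eta = (4218.0/4534.2)*100 = 93.03 %

93.03 %


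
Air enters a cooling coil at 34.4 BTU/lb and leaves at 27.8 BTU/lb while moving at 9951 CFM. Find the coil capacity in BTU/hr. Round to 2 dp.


Q = 4.5 * 9951 * (34.4 - 27.8) = 295544.70 BTU/hr

295544.70 BTU/hr


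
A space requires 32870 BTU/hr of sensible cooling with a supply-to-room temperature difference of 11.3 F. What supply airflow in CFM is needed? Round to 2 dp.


CFM = 32870 / (1.08 * 11.3) = 2693.38

2693.38 CFM


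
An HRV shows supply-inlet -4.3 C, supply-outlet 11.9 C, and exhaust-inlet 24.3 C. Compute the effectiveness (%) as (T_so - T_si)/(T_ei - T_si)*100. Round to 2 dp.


eff = (11.9-(-4.3))/(24.3-(-4.3))*100 = 56.64 %

56.64 %


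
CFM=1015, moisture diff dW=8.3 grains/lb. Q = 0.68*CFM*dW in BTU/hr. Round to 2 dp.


Q = 0.68 * 1015 * 8.3 = 5728.66 BTU/hr

5728.66 BTU/hr


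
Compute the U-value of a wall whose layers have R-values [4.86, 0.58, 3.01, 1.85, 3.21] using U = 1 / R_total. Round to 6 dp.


R_total = 4.86 + 0.58 + 3.01 + 1.85 + 3.21 = 13.51
U = 1/13.51 = 0.074019

0.074019


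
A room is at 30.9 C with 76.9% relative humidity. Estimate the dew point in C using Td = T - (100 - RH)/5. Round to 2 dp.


Td = 30.9 - (100-76.9)/5 = 26.28 C

26.28 C


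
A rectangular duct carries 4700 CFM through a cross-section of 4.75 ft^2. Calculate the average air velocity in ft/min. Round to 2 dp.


V = 4700 / 4.75 = 989.47 ft/min

989.47 ft/min


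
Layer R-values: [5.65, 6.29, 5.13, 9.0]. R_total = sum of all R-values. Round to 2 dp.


R_total = 5.65 + 6.29 + 5.13 + 9.0 = 26.07

26.07


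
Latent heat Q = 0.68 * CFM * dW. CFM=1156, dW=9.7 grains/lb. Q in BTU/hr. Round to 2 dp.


Q = 0.68 * 1156 * 9.7 = 7624.98 BTU/hr

7624.98 BTU/hr


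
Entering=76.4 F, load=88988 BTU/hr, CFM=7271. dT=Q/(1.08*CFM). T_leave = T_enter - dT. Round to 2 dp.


dT = 88988/(1.08*7271) = 11.3322
T_leave = 76.4 - 11.3322 = 65.07 F

65.07 F


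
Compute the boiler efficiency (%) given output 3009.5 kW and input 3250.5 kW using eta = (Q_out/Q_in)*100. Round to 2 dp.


eta = (3009.5/3250.5)*100 = 92.59 %

92.59 %


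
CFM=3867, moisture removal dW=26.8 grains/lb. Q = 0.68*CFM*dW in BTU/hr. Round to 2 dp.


Q = 0.68 * 3867 * 26.8 = 70472.21 BTU/hr

70472.21 BTU/hr


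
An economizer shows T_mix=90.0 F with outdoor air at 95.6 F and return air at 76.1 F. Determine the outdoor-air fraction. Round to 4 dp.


frac = (90.0 - 76.1) / (95.6 - 76.1) = 0.7128

0.7128


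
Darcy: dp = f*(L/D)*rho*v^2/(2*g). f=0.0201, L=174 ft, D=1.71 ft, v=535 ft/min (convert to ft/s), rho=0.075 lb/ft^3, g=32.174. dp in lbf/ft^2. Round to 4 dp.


v_fps = 535/60 = 8.9167 ft/s
dp = 0.0201*(174/1.71)*0.075*8.9167^2/(2*32.174) = 0.1895 lbf/ft^2

0.1895 lbf/ft^2


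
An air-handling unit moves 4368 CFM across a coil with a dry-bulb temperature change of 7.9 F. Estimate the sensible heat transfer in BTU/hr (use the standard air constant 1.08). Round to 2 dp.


Q = 1.08 * 4368 * 7.9 = 37267.78 BTU/hr

37267.78 BTU/hr


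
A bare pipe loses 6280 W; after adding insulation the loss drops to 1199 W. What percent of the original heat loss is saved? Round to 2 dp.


Savings = ((6280-1199)/6280)*100 = 80.91 %

80.91 %


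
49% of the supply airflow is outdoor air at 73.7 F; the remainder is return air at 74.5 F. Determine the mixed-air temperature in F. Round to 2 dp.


T_mix = 0.49*73.7 + 0.51*74.5 = 74.11 F

74.11 F


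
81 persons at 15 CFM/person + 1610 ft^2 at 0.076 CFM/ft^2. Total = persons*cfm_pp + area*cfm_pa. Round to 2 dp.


Total = 81*15 + 1610*0.076 = 1337.36 CFM

1337.36 CFM


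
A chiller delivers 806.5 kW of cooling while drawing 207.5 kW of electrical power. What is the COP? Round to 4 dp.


COP = 806.5 / 207.5 = 3.8867

3.8867


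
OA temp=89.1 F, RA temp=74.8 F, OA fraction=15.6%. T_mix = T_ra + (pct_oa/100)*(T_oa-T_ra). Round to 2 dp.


T_mix = 74.8 + (15.6/100)*(89.1-74.8) = 77.03 F

77.03 F


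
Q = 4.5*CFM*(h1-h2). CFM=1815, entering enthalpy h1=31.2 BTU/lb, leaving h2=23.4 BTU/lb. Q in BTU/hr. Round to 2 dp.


Q = 4.5 * 1815 * (31.2 - 23.4) = 63706.50 BTU/hr

63706.50 BTU/hr


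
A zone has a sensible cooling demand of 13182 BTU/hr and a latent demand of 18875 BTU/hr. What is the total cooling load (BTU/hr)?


Qt = 13182 + 18875 = 32057 BTU/hr

32057 BTU/hr


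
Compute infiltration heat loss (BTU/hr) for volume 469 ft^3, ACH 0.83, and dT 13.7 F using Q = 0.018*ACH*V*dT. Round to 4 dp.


Q = 0.018 * 0.83 * 469 * 13.7 = 95.9940 BTU/hr

95.9940 BTU/hr


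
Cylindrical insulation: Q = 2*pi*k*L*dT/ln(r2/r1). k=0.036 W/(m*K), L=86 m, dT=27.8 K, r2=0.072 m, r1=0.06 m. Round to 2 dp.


Q = 2*pi*0.036*86*27.8/ln(0.072/0.06) = 2966.11 W

2966.11 W


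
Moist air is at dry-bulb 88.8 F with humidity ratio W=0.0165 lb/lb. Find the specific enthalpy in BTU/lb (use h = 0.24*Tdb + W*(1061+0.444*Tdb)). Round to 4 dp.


h = 0.24*88.8 + 0.0165*(1061+0.444*88.8) = 39.4690 BTU/lb

39.4690 BTU/lb


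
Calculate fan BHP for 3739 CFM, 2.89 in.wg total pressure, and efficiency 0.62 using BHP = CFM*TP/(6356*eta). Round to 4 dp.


BHP = 3739 * 2.89 / (6356 * 0.62) = 2.7421 hp

2.7421 hp


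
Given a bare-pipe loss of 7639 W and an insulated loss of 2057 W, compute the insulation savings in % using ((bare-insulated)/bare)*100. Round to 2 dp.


Savings = ((7639-2057)/7639)*100 = 73.07 %

73.07 %


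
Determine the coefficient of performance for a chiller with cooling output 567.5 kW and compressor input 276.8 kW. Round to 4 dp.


COP = 567.5 / 276.8 = 2.0502

2.0502
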